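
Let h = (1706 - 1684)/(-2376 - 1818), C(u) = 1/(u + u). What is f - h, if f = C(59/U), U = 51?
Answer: 108245/247446 ≈ 0.43745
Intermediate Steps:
C(u) = 1/(2*u)
f = 51/118 (f = 1/(2*((59/51))) = 1/(2*((59*(1/51)))) = 1/(2*(59/51)) = (½)*(51/59) = 51/118 ≈ 0.43220)
h = -11/2097 (h = 22/(-4194) = 22*(-1/4194) = -11/2097 ≈ -0.0052456)
f - h = 51/118 - 1*(-11/2097) = 51/118 + 11/2097 = 108245/247446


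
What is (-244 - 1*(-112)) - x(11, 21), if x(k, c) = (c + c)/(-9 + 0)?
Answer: -382/3 ≈ -127.33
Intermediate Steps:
x(k, c) = -2*c/9 (x(k, c) = (2*c)/(-9) = (2*c)*(-⅑) = -2*c/9)
(-244 - 1*(-112)) - x(11, 21) = (-244 - 1*(-112)) - (-2)*21/9 = (-244 + 112) - 1*(-14/3) = -132 + 14/3 = -382/3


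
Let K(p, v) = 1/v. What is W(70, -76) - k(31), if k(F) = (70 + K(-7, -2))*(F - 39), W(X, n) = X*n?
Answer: -4764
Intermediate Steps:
k(F) = -5421/2 + 139*F/2 (k(F) = (70 + 1/(-2))*(F - 39) = (70 - ½)*(-39 + F) = 139*(-39 + F)/2 = -5421/2 + 139*F/2)
W(70, -76) - k(31) = 70*(-76) - (-5421/2 + (139/2)*31) = -5320 - (-5421/2 + 4309/2) = -5320 - 1*(-556) = -5320 + 556 = -4764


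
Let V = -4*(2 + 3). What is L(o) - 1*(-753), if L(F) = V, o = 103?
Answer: 733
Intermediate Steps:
V = -20 (V = -4*5 = -20)
L(F) = -20
L(o) - 1*(-753) = -20 - 1*(-753) = -20 + 753 = 733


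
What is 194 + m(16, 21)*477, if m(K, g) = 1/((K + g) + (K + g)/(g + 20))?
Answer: 107011/518 ≈ 206.58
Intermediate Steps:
m(K, g) = 1/(K + g + (K + g)/(20 + g)) (m(K, g) = 1/((K + g) + (K + g)/(20 + g)) = 1/(K + g + (K + g)/(20 + g)))
194 + m(16, 21)*477 = 194 + ((20 + 21)/(21**2 + 21*16 + 21*21 + 16*21))*477 = 194 + (41/(441 + 336 + 441 + 336))*477 = 194 + (41/1554)*477 = 194 + 6519/518 = 107011/518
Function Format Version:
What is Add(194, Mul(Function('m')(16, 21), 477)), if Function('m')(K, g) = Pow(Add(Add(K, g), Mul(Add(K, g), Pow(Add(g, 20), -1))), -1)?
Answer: Rational(107011, 518) ≈ 206.58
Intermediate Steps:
Function('m')(K, g) = Pow(Add(K, g, Mul(Pow(Add(20, g), -1), Add(K, g))), -1) (Function('m')(K, g) = Pow(Add(Add(K, g), Mul(Add(K, g), Pow(Add(20, g), -1))), -1) = Pow(Add(Add(K, g), Mul(Pow(Add(20, g), -1), Add(K, g))), -1) = Pow(Add(K, g, Mul(Pow(Add(20, g), -1), Add(K, g))), -1))
Add(194, Mul(Function('m')(16, 21), 477)) = Add(194, Mul(Mul(Pow(Add(Pow(21, 2), Mul(21, 16), Mul(21, 21), Mul(16, 21)), -1), Add(20, 21)), 477)) = Add(194, Mul(Mul(Pow(Add(441, 336, 441, 336), -1), 41), 477)) = Add(194, Mul(Mul(Pow(1554, -1), 41), 477)) = Add(194, Mul(Mul(Rational(1, 1554), 41), 477)) = Add(194, Mul(Rational(41, 1554), 477)) = Add(194, Rational(6519, 518)) = Rational(107011, 518)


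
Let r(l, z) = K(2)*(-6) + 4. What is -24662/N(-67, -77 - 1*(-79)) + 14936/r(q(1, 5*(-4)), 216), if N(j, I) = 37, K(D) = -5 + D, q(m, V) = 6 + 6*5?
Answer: 5034/407 ≈ 12.369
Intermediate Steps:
q(m, V) = 36 (q(m, V) = 6 + 30 = 36)
r(l, z) = 22 (r(l, z) = (-5 + 2)*(-6) + 4 = -3*(-6) + 4 = 18 + 4 = 22)
-24662/N(-67, -77 - 1*(-79)) + 14936/r(q(1, 5*(-4)), 216) = -24662/37 + 14936/22 = -24662*1/37 + 14936*(1/22) = -24662/37 + 7468/11 = 5034/407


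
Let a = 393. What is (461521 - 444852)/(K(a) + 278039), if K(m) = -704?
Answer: 16669/277335 ≈ 0.060104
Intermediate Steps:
(461521 - 444852)/(K(a) + 278039) = (461521 - 444852)/(-704 + 278039) = 16669/277335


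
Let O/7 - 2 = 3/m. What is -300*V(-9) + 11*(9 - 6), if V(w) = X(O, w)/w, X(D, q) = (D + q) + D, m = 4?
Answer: 3049/3 ≈ 1016.3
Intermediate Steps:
O = 77/4 (O = 14 + 7*(3/4) = 14 + 7*(3*(¼)) = 14 + 7*(¾) = 14 + 21/4 = 77/4 ≈ 19.250)
X(D, q) = q + 2*D
V(w) = (77/2 + w)/w (V(w) = (w + 2*(77/4))/w = (w + 77/2)/w = (77/2 + w)/w)
-300*V(-9) + 11*(9 - 6) = -300*(77/2 - 9)/(-9) + 11*(9 - 6) = -(-100)*59/(3*2) + 11*3 = -300*(-59/18) + 33 = 2950/3 + 33 = 3049/3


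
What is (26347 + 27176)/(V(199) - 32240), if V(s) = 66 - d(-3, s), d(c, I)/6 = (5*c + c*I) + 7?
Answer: -53523/28544 ≈ -1.8751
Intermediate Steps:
d(c, I) = 42 + 30*c + 6*I*c (d(c, I) = 6*((5*c + c*I) + 7) = 6*((5*c + I*c) + 7) = 6*(7 + 5*c + I*c) = 42 + 30*c + 6*I*c)
V(s) = 114 + 18*s (V(s) = 66 - (42 + 30*(-3) + 6*s*(-3)) = 66 - (42 - 90 - 18*s) = 66 - (-48 - 18*s) = 66 + (48 + 18*s) = 114 + 18*s)
(26347 + 27176)/(V(199) - 32240) = (26347 + 27176)/((114 + 18*199) - 32240) = 53523/((114 + 3582) - 32240) = 53523/(3696 - 32240) = 53523/(-28544) = 53523*(-1/28544) = -53523/28544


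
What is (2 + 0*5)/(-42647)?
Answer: -2/42647 ≈ -4.6897e-5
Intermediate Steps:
(2 + 0*5)/(-42647) = -(2 + 0)/42647 = -1/42647*2 = -2/42647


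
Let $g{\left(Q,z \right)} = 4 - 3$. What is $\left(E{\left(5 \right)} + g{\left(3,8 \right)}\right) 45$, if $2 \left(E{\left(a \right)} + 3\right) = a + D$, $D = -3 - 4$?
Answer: $-135$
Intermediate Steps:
$D = -7$ ($D = -3 - 4 = -7$)
$g{\left(Q,z \right)} = 1$ ($g{\left(Q,z \right)} = 4 - 3 = 1$)
$E{\left(a \right)} = - \frac{13}{2} + \frac{a}{2}$ ($E{\left(a \right)} = -3 + \frac{a - 7}{2} = -3 + \frac{-7 + a}{2} = -3 + \left(- \frac{7}{2} + \frac{a}{2}\right) = - \frac{13}{2} + \frac{a}{2}$)
$\left(E{\left(5 \right)} + g{\left(3,8 \right)}\right) 45 = \left(\left(- \frac{13}{2} + \frac{1}{2} \cdot 5\right) + 1\right) 45 = \left(\left(- \frac{13}{2} + \frac{5}{2}\right) + 1\right) 45 = \left(-4 + 1\right) 45 = \left(-3\right) 45 = -135$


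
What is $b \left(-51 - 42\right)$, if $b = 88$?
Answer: $-8184$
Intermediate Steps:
$b \left(-51 - 42\right) = 88 \left(-51 - 42\right) = 88 \left(-93\right) = -8184$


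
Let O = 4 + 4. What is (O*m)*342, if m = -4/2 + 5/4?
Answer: -2052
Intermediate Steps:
O = 8
m = -¾ (m = -4*½ + 5*(¼) = -2 + 5/4 = -¾ ≈ -0.75000)
(O*m)*342 = (8*(-¾))*342 = -6*342 = -2052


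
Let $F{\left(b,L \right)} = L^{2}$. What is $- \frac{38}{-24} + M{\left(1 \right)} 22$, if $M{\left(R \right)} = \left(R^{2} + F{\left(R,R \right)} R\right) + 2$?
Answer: $\frac{1075}{12} \approx 89.583$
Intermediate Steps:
$M{\left(R \right)} = 2 + R^{2} + R^{3}$ ($M{\left(R \right)} = \left(R^{2} + R^{2} R\right) + 2 = \left(R^{2} + R^{3}\right) + 2 = 2 + R^{2} + R^{3}$)
$- \frac{38}{-24} + M{\left(1 \right)} 22 = - \frac{38}{-24} + \left(2 + 1^{2} + 1^{3}\right) 22 = \left(-38\right) \left(- \frac{1}{24}\right) + \left(2 + 1 + 1\right) 22 = \frac{19}{12} + 4 \cdot 22 = \frac{19}{12} + 88 = \frac{1075}{12}$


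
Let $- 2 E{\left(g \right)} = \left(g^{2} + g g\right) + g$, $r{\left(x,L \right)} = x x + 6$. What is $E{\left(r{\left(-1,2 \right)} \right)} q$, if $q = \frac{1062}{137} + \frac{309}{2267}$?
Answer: $- \frac{257238135}{621158} \approx -414.13$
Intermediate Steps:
$r{\left(x,L \right)} = 6 + x^{2}$ ($r{\left(x,L \right)} = x^{2} + 6 = 6 + x^{2}$)
$E{\left(g \right)} = - g^{2} - \frac{g}{2}$ ($E{\left(g \right)} = - \frac{\left(g^{2} + g g\right) + g}{2} = - \frac{\left(g^{2} + g^{2}\right) + g}{2} = - \frac{2 g^{2} + g}{2} = - \frac{g + 2 g^{2}}{2} = - g^{2} - \frac{g}{2}$)
$q = \frac{2449887}{310579}$ ($q = 1062 \cdot \frac{1}{137} + 309 \cdot \frac{1}{2267} = \frac{1062}{137} + \frac{309}{2267} = \frac{2449887}{310579} \approx 7.8881$)
$E{\left(r{\left(-1,2 \right)} \right)} q = - \left(6 + \left(-1\right)^{2}\right) \left(\frac{1}{2} + \left(6 + \left(-1\right)^{2}\right)\right) \frac{2449887}{310579} = - \left(6 + 1\right) \left(\frac{1}{2} + \left(6 + 1\right)\right) \frac{2449887}{310579} = \left(-1\right) 7 \left(\frac{1}{2} + 7\right) \frac{2449887}{310579} = \left(-1\right) 7 \cdot \frac{15}{2} \cdot \frac{2449887}{310579} = \left(- \frac{105}{2}\right) \frac{2449887}{310579} = - \frac{257238135}{621158}$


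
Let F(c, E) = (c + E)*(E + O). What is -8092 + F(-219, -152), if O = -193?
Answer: 119903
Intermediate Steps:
F(c, E) = (-193 + E)*(E + c) (F(c, E) = (c + E)*(E - 193) = (E + c)*(-193 + E) = (-193 + E)*(E + c))
-8092 + F(-219, -152) = -8092 + ((-152)² - 193*(-152) - 193*(-219) - 152*(-219)) = -8092 + (23104 + 29336 + 42267 + 33288) = -8092 + 127995 = 119903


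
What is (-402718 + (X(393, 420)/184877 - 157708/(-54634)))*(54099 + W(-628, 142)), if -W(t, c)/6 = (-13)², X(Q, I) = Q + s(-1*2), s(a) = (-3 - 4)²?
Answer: -107965657875608268150/5050285009 ≈ -2.1378e+10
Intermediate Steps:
s(a) = 49 (s(a) = (-7)² = 49)
X(Q, I) = 49 + Q (X(Q, I) = Q + 49 = 49 + Q)
W(t, c) = -1014 (W(t, c) = -6*(-13)² = -6*169 = -1014)
(-402718 + (X(393, 420)/184877 - 157708/(-54634)))*(54099 + W(-628, 142)) = (-402718 + ((49 + 393)/184877 - 157708/(-54634)))*(54099 - 1014) = (-402718 + (442*(1/184877) - 157708*(-1/54634)))*53085 = (-402718 + (442/184877 + 78854/27317))*53085 = (-402718 + 14590365072/5050285009)*53085 = -2033826087889390/5050285009*53085 = -107965657875608268150/5050285009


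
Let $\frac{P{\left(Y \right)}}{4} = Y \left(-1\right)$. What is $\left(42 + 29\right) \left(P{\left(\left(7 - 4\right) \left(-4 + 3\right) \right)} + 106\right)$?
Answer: $8378$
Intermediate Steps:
$P{\left(Y \right)} = - 4 Y$ ($P{\left(Y \right)} = 4 Y \left(-1\right) = 4 \left(- Y\right) = - 4 Y$)
$\left(42 + 29\right) \left(P{\left(\left(7 - 4\right) \left(-4 + 3\right) \right)} + 106\right) = \left(42 + 29\right) \left(- 4 \left(7 - 4\right) \left(-4 + 3\right) + 106\right) = 71 \left(- 4 \cdot 3 \left(-1\right) + 106\right) = 71 \left(\left(-4\right) \left(-3\right) + 106\right) = 71 \left(12 + 106\right) = 71 \cdot 118 = 8378$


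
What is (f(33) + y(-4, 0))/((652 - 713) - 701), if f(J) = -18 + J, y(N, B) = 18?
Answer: -11/254 ≈ -0.043307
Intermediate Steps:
(f(33) + y(-4, 0))/((652 - 713) - 701) = ((-18 + 33) + 18)/((652 - 713) - 701) = (15 + 18)/(-61 - 701) = 33/(-762) = 33*(-1/762) = -11/254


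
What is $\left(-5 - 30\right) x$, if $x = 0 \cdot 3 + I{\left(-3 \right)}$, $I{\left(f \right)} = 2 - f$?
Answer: $-175$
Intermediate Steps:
$x = 5$ ($x = 0 \cdot 3 + \left(2 - -3\right) = 0 + \left(2 + 3\right) = 0 + 5 = 5$)
$\left(-5 - 30\right) x = \left(-5 - 30\right) 5 = \left(-35\right) 5 = -175$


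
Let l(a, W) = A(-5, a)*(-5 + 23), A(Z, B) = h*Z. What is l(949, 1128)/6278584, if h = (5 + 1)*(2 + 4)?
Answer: -405/784823 ≈ -0.00051604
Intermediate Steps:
h = 36 (h = 6*6 = 36)
A(Z, B) = 36*Z
l(a, W) = -3240 (l(a, W) = (36*(-5))*(-5 + 23) = -180*18 = -3240)
l(949, 1128)/6278584 = -3240/6278584 = -3240*1/6278584 = -405/784823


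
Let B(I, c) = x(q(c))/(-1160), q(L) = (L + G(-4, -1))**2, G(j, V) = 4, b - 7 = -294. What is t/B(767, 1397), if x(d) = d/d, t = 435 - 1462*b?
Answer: -487233640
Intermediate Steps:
b = -287 (b = 7 - 294 = -287)
t = 420029 (t = 435 - 1462*(-287) = 435 + 419594 = 420029)
q(L) = (4 + L)**2 (q(L) = (L + 4)**2 = (4 + L)**2)
x(d) = 1
B(I, c) = -1/1160 (B(I, c) = 1/(-1160) = 1*(-1/1160) = -1/1160)
t/B(767, 1397) = 420029/(-1/1160) = 420029*(-1160) = -487233640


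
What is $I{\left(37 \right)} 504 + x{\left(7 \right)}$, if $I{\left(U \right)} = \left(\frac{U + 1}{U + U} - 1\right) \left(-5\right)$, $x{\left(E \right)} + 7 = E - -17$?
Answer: $\frac{45989}{37} \approx 1242.9$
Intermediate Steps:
$x{\left(E \right)} = 10 + E$ ($x{\left(E \right)} = -7 + \left(E - -17\right) = -7 + \left(E + 17\right) = -7 + \left(17 + E\right) = 10 + E$)
$I{\left(U \right)} = 5 - \frac{5 \left(1 + U\right)}{2 U}$ ($I{\left(U \right)} = \left(\frac{1 + U}{2 U} - 1\right) \left(-5\right) = \left(-1 + \frac{1 + U}{2 U}\right) \left(-5\right) = 5 - \frac{5 \left(1 + U\right)}{2 U}$)
$I{\left(37 \right)} 504 + x{\left(7 \right)} = \frac{5 \left(-1 + 37\right)}{2 \cdot 37} \cdot 504 + \left(10 + 7\right) = \frac{5}{2} \cdot \frac{1}{37} \cdot 36 \cdot 504 + 17 = \frac{90}{37} \cdot 504 + 17 = \frac{45360}{37} + 17 = \frac{45989}{37}$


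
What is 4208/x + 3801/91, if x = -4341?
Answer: 2302459/56433 ≈ 40.800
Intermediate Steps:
4208/x + 3801/91 = 4208/(-4341) + 3801/91 = 4208*(-1/4341) + 3801*(1/91) = -4208/4341 + 543/13 = 2302459/56433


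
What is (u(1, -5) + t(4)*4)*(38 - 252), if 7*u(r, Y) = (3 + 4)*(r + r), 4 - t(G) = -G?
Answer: -7276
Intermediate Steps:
t(G) = 4 + G (t(G) = 4 - (-1)*G = 4 + G)
u(r, Y) = 2*r (u(r, Y) = ((3 + 4)*(r + r))/7 = (7*(2*r))/7 = (14*r)/7 = 2*r)
(u(1, -5) + t(4)*4)*(38 - 252) = (2*1 + (4 + 4)*4)*(38 - 252) = (2 + 8*4)*(-214) = (2 + 32)*(-214) = 34*(-214) = -7276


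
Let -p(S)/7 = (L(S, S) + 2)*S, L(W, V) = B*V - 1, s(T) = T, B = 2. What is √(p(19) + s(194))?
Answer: I*√4993 ≈ 70.661*I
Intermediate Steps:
L(W, V) = -1 + 2*V (L(W, V) = 2*V - 1 = -1 + 2*V)
p(S) = -7*S*(1 + 2*S) (p(S) = -7*((-1 + 2*S) + 2)*S = -7*(1 + 2*S)*S = -7*S*(1 + 2*S))
√(p(19) + s(194)) = √(-7*19*(1 + 2*19) + 194) = √(-7*19*(1 + 38) + 194) = √(-7*19*39 + 194) = √(-5187 + 194) = √(-4993) = I*√4993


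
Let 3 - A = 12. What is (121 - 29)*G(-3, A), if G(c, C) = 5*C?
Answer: -4140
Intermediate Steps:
A = -9 (A = 3 - 1*12 = 3 - 12 = -9)
(121 - 29)*G(-3, A) = (121 - 29)*(5*(-9)) = 92*(-45) = -4140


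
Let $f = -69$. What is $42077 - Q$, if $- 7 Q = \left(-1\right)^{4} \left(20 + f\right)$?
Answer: $42070$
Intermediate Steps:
$Q = 7$ ($Q = - \frac{\left(-1\right)^{4} \left(20 - 69\right)}{7} = - \frac{1 \left(-49\right)}{7} = \left(- \frac{1}{7}\right) \left(-49\right) = 7$)
$42077 - Q = 42077 - 7 = 42070$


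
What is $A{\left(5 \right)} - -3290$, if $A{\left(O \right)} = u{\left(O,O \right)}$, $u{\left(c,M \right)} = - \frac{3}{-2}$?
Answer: $\frac{6583}{2} \approx 3291.5$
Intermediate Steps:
$u{\left(c,M \right)} = \frac{3}{2}$ ($u{\left(c,M \right)} = \left(-3\right) \left(- \frac{1}{2}\right) = \frac{3}{2}$)
$A{\left(O \right)} = \frac{3}{2}$
$A{\left(5 \right)} - -3290 = \frac{3}{2} - -3290 = \frac{3}{2} + 3290 = \frac{6583}{2}$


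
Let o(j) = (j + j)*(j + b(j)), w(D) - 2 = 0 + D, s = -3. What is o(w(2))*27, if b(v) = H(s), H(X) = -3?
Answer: 216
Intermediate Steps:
b(v) = -3
w(D) = 2 + D (w(D) = 2 + (0 + D) = 2 + D)
o(j) = 2*j*(-3 + j) (o(j) = (j + j)*(j - 3) = (2*j)*(-3 + j) = 2*j*(-3 + j))
o(w(2))*27 = (2*(2 + 2)*(-3 + (2 + 2)))*27 = (2*4*(-3 + 4))*27 = (2*4*1)*27 = 8*27 = 216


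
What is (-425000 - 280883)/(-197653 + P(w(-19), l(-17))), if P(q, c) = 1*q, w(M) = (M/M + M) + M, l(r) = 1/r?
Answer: 705883/197690 ≈ 3.5707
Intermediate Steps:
w(M) = 1 + 2*M (w(M) = (1 + M) + M = 1 + 2*M)
P(q, c) = q
(-425000 - 280883)/(-197653 + P(w(-19), l(-17))) = (-425000 - 280883)/(-197653 + (1 + 2*(-19))) = -705883/(-197653 + (1 - 38)) = -705883/(-197653 - 37) = -705883/(-197690) = -705883*(-1/197690) = 705883/197690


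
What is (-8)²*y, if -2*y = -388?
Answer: 12416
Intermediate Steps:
y = 194 (y = -½*(-388) = 194)
(-8)²*y = (-8)²*194 = 64*194 = 12416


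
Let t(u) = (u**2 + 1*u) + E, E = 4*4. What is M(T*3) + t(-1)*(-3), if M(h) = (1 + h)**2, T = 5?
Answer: 208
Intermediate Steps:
E = 16
t(u) = 16 + u + u**2 (t(u) = (u**2 + 1*u) + 16 = (u**2 + u) + 16 = (u + u**2) + 16 = 16 + u + u**2)
M(T*3) + t(-1)*(-3) = (1 + 5*3)**2 + (16 - 1 + (-1)**2)*(-3) = (1 + 15)**2 + (16 - 1 + 1)*(-3) = 16**2 + 16*(-3) = 256 - 48 = 208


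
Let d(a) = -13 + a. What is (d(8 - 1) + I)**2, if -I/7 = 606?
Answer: 18045504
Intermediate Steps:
I = -4242 (I = -7*606 = -4242)
(d(8 - 1) + I)**2 = ((-13 + (8 - 1)) - 4242)**2 = ((-13 + 7) - 4242)**2 = (-6 - 4242)**2 = (-4248)**2 = 18045504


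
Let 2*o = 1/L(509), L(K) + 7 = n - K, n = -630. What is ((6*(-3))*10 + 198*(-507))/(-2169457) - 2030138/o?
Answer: 10094648941991838/2169457 ≈ 4.6531e+9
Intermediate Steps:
L(K) = -637 - K (L(K) = -7 + (-630 - K) = -637 - K)
o = -1/2292 (o = 1/(2*(-637 - 1*509)) = 1/(2*(-637 - 509)) = (½)/(-1146) = (½)*(-1/1146) = -1/2292 ≈ -0.00043630)
((6*(-3))*10 + 198*(-507))/(-2169457) - 2030138/o = ((6*(-3))*10 + 198*(-507))/(-2169457) - 2030138/(-1/2292) = (-18*10 - 100386)*(-1/2169457) - 2030138*(-2292) = (-180 - 100386)*(-1/2169457) + 4653076296 = -100566*(-1/2169457) + 4653076296 = 100566/2169457 + 4653076296 = 10094648941991838/2169457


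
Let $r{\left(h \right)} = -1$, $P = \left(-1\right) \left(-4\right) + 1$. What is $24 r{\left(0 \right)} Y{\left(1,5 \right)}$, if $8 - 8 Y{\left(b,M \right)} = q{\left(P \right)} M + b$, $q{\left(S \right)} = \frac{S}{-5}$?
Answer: $-36$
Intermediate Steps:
$P = 5$ ($P = 4 + 1 = 5$)
$q{\left(S \right)} = - \frac{S}{5}$ ($q{\left(S \right)} = S \left(- \frac{1}{5}\right) = - \frac{S}{5}$)
$Y{\left(b,M \right)} = 1 - \frac{b}{8} + \frac{M}{8}$ ($Y{\left(b,M \right)} = 1 - \frac{\left(- \frac{1}{5}\right) 5 M + b}{8} = 1 - \frac{- M + b}{8} = 1 - \frac{b - M}{8} = 1 + \left(- \frac{b}{8} + \frac{M}{8}\right) = 1 - \frac{b}{8} + \frac{M}{8}$)
$24 r{\left(0 \right)} Y{\left(1,5 \right)} = 24 \left(-1\right) \left(1 - \frac{1}{8} + \frac{1}{8} \cdot 5\right) = - 24 \left(1 - \frac{1}{8} + \frac{5}{8}\right) = \left(-24\right) \frac{3}{2} = -36$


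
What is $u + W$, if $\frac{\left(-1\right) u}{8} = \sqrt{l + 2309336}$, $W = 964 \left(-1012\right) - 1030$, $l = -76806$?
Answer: $-976598 - 8 \sqrt{2232530} \approx -9.8855 \cdot 10^{5}$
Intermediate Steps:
$W = -976598$ ($W = -975568 - 1030 = -976598$)
$u = - 8 \sqrt{2232530}$ ($u = - 8 \sqrt{-76806 + 2309336} = - 8 \sqrt{2232530} \approx -11953.0$)
$u + W = - 8 \sqrt{2232530} - 976598 = -976598 - 8 \sqrt{2232530}$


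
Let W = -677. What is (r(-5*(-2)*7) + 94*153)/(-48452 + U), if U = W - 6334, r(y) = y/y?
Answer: -14383/55463 ≈ -0.25933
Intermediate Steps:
r(y) = 1
U = -7011 (U = -677 - 6334 = -7011)
(r(-5*(-2)*7) + 94*153)/(-48452 + U) = (1 + 94*153)/(-48452 - 7011) = (1 + 14382)/(-55463) = 14383*(-1/55463) = -14383/55463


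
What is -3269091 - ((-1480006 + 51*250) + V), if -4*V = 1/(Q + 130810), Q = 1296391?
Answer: -10286322855339/5708804 ≈ -1.8018e+6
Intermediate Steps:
V = -1/5708804 (V = -1/(4*(1296391 + 130810)) = -¼/1427201 = -¼*1/1427201 = -1/5708804 ≈ -1.7517e-7)
-3269091 - ((-1480006 + 51*250) + V) = -3269091 - ((-1480006 + 51*250) - 1/5708804) = -3269091 - ((-1480006 + 12750) - 1/5708804) = -3269091 - (-1467256 - 1/5708804) = -3269091 - 1*(-8376276921825/5708804) = -3269091 + 8376276921825/5708804 = -10286322855339/5708804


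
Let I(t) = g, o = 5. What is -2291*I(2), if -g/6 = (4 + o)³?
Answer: 10020834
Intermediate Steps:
g = -4374 (g = -6*(4 + 5)³ = -6*9³ = -6*729 = -4374)
I(t) = -4374
-2291*I(2) = -2291*(-4374) = 10020834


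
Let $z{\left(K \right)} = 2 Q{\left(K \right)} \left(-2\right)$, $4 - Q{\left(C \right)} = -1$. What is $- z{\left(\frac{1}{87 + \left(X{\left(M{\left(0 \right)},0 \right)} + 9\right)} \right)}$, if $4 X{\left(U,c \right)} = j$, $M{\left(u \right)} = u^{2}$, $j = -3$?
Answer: $20$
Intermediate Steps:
$X{\left(U,c \right)} = - \frac{3}{4}$ ($X{\left(U,c \right)} = \frac{1}{4} \left(-3\right) = - \frac{3}{4}$)
$Q{\left(C \right)} = 5$ ($Q{\left(C \right)} = 4 - -1 = 4 + 1 = 5$)
$z{\left(K \right)} = -20$ ($z{\left(K \right)} = 2 \cdot 5 \left(-2\right) = 10 \left(-2\right) = -20$)
$- z{\left(\frac{1}{87 + \left(X{\left(M{\left(0 \right)},0 \right)} + 9\right)} \right)} = \left(-1\right) \left(-20\right) = 20$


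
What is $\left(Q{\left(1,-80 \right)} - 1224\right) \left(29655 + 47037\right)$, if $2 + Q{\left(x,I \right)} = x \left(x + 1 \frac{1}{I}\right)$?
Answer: $- \frac{1878973173}{20} \approx -9.3949 \cdot 10^{7}$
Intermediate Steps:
$Q{\left(x,I \right)} = -2 + x \left(x + \frac{1}{I}\right)$ ($Q{\left(x,I \right)} = -2 + x \left(x + 1 \frac{1}{I}\right) = -2 + x \left(x + \frac{1}{I}\right)$)
$\left(Q{\left(1,-80 \right)} - 1224\right) \left(29655 + 47037\right) = \left(\left(-2 + 1^{2} + 1 \frac{1}{-80}\right) - 1224\right) \left(29655 + 47037\right) = \left(\left(-2 + 1 + 1 \left(- \frac{1}{80}\right)\right) - 1224\right) 76692 = \left(\left(-2 + 1 - \frac{1}{80}\right) - 1224\right) 76692 = \left(- \frac{81}{80} - 1224\right) 76692 = \left(- \frac{98001}{80}\right) 76692 = - \frac{1878973173}{20}$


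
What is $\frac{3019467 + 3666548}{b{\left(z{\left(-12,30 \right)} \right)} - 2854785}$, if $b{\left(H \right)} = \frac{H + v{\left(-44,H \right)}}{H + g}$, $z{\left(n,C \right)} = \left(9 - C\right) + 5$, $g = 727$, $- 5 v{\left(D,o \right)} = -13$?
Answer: $- \frac{1398163725}{596985926} \approx -2.342$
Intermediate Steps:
$v{\left(D,o \right)} = \frac{13}{5}$ ($v{\left(D,o \right)} = \left(- \frac{1}{5}\right) \left(-13\right) = \frac{13}{5}$)
$z{\left(n,C \right)} = 14 - C$
$b{\left(H \right)} = \frac{\frac{13}{5} + H}{727 + H}$ ($b{\left(H \right)} = \frac{H + \frac{13}{5}}{H + 727} = \frac{\frac{13}{5} + H}{727 + H}$)
$\frac{3019467 + 3666548}{b{\left(z{\left(-12,30 \right)} \right)} - 2854785} = \frac{3019467 + 3666548}{\frac{\frac{13}{5} + \left(14 - 30\right)}{727 + \left(14 - 30\right)} - 2854785} = \frac{6686015}{\frac{\frac{13}{5} + \left(14 - 30\right)}{727 + \left(14 - 30\right)} - 2854785} = \frac{6686015}{\frac{\frac{13}{5} - 16}{727 - 16} - 2854785} = \frac{6686015}{\frac{1}{711} \left(- \frac{67}{5}\right) - 2854785} = \frac{6686015}{- \frac{67}{3555} - 2854785} = \frac{6686015}{- \frac{10148760742}{3555}} = 6686015 \left(- \frac{3555}{10148760742}\right) = - \frac{1398163725}{596985926}$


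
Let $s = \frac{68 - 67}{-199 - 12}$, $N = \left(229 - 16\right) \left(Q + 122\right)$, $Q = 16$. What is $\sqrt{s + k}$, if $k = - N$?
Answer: $\frac{i \sqrt{1308650485}}{211} \approx 171.45 i$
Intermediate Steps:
$N = 29394$ ($N = \left(229 - 16\right) \left(16 + 122\right) = 213 \cdot 138 = 29394$)
$s = - \frac{1}{211}$ ($s = 1 \frac{1}{-211} = 1 \left(- \frac{1}{211}\right) = - \frac{1}{211} \approx -0.0047393$)
$k = -29394$ ($k = \left(-1\right) 29394 = -29394$)
$\sqrt{s + k} = \sqrt{- \frac{1}{211} - 29394} = \sqrt{- \frac{6202135}{211}} = \frac{i \sqrt{1308650485}}{211}$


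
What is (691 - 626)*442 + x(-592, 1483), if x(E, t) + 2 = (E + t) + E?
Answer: 29027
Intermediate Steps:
x(E, t) = -2 + t + 2*E (x(E, t) = -2 + ((E + t) + E) = -2 + (t + 2*E) = -2 + t + 2*E)
(691 - 626)*442 + x(-592, 1483) = (691 - 626)*442 + (-2 + 1483 + 2*(-592)) = 65*442 + (-2 + 1483 - 1184) = 28730 + 297 = 29027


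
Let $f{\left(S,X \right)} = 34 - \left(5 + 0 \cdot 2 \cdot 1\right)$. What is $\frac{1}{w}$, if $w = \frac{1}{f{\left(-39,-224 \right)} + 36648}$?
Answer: $36677$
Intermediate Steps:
$f{\left(S,X \right)} = 29$ ($f{\left(S,X \right)} = 34 + \left(-5 + 0 \cdot 2\right) = 34 + \left(-5 + 0\right) = 34 - 5 = 29$)
$w = \frac{1}{36677}$ ($w = \frac{1}{29 + 36648} = \frac{1}{36677} \approx 2.7265 \cdot 10^{-5}$)
$\frac{1}{w} = \frac{1}{\frac{1}{36677}} = 36677$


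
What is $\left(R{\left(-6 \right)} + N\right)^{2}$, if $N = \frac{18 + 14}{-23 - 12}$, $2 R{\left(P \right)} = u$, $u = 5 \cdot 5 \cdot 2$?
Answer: $\frac{710649}{1225} \approx 580.12$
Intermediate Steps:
$u = 50$ ($u = 25 \cdot 2 = 50$)
$R{\left(P \right)} = 25$ ($R{\left(P \right)} = \frac{1}{2} \cdot 50 = 25$)
$N = - \frac{32}{35}$ ($N = \frac{32}{-35} = 32 \left(- \frac{1}{35}\right) = - \frac{32}{35} \approx -0.91429$)
$\left(R{\left(-6 \right)} + N\right)^{2} = \left(25 - \frac{32}{35}\right)^{2} = \left(\frac{843}{35}\right)^{2} = \frac{710649}{1225}$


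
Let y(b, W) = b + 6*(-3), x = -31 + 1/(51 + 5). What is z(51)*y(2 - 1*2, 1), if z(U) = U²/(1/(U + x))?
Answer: -26241489/28 ≈ -9.3720e+5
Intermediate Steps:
x = -1735/56 (x = -31 + 1/56 = -1735/56 ≈ -30.982)
y(b, W) = -18 + b (y(b, W) = b - 18 = -18 + b)
z(U) = U²*(-1735/56 + U) (z(U) = U²/(1/(U - 1735/56)) = U²/(1/(-1735/56 + U)) = U²*(-1735/56 + U))
z(51)*y(2 - 1*2, 1) = (51²*(-1735/56 + 51))*(-18 + (2 - 1*2)) = (2601*(1121/56))*(-18 + (2 - 2)) = 2915721*(-18 + 0)/56 = (2915721/56)*(-18) = -26241489/28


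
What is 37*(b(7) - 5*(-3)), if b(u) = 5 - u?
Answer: 481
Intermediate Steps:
37*(b(7) - 5*(-3)) = 37*((5 - 1*7) - 5*(-3)) = 37*((5 - 7) + 15) = 37*(-2 + 15) = 37*13 = 481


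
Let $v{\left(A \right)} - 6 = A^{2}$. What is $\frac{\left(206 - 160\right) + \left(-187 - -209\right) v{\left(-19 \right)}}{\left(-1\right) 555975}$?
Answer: $- \frac{232}{15885} \approx -0.014605$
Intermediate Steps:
$v{\left(A \right)} = 6 + A^{2}$
$\frac{\left(206 - 160\right) + \left(-187 - -209\right) v{\left(-19 \right)}}{\left(-1\right) 555975} = \frac{\left(206 - 160\right) + \left(-187 - -209\right) \left(6 + \left(-19\right)^{2}\right)}{\left(-1\right) 555975} = \frac{46 + \left(-187 + 209\right) \left(6 + 361\right)}{-555975} = \left(46 + 22 \cdot 367\right) \left(- \frac{1}{555975}\right) = \left(46 + 8074\right) \left(- \frac{1}{555975}\right) = 8120 \left(- \frac{1}{555975}\right) = - \frac{232}{15885}$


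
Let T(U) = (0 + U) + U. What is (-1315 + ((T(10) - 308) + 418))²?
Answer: 1404225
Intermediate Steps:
T(U) = 2*U (T(U) = U + U = 2*U)
(-1315 + ((T(10) - 308) + 418))² = (-1315 + ((2*10 - 308) + 418))² = (-1315 + ((20 - 308) + 418))² = (-1315 + (-288 + 418))² = (-1315 + 130)² = (-1185)² = 1404225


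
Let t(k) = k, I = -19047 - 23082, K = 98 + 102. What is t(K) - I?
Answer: 42329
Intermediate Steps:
K = 200
I = -42129
t(K) - I = 200 - 1*(-42129) = 200 + 42129 = 42329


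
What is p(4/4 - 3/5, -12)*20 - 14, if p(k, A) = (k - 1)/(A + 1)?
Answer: -142/11 ≈ -12.909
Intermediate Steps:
p(k, A) = (-1 + k)/(1 + A)
p(4/4 - 3/5, -12)*20 - 14 = ((-1 + (4/4 - 3/5))/(1 - 12))*20 - 14 = ((-1 + (4*(¼) - 3*⅕))/(-11))*20 - 14 = -(-1 + (1 - ⅗))/11*20 - 14 = -(-1 + ⅖)/11*20 - 14 = -1/11*(-⅗)*20 - 14 = (3/55)*20 - 14 = 12/11 - 14 = -142/11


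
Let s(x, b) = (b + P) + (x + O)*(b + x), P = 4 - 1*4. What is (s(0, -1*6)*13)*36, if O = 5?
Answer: -16848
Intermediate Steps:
P = 0 (P = 4 - 4 = 0)
s(x, b) = b + (5 + x)*(b + x) (s(x, b) = (b + 0) + (x + 5)*(b + x) = b + (5 + x)*(b + x))
(s(0, -1*6)*13)*36 = ((0² + 5*0 + 6*(-1*6) - 1*6*0)*13)*36 = ((0 + 0 + 6*(-6) - 6*0)*13)*36 = ((0 + 0 - 36 + 0)*13)*36 = -36*13*36 = -468*36 = -16848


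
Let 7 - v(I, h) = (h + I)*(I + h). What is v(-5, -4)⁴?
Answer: 29986576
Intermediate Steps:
v(I, h) = 7 - (I + h)² (v(I, h) = 7 - (h + I)*(I + h) = 7 - (I + h)*(I + h) = 7 - (I + h)²)
v(-5, -4)⁴ = (7 - (-5 - 4)²)⁴ = (7 - 1*(-9)²)⁴ = (7 - 1*81)⁴ = (7 - 81)⁴ = (-74)⁴ = 29986576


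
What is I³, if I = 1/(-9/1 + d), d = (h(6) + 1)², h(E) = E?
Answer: 1/64000 ≈ 1.5625e-5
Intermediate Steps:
d = 49 (d = (6 + 1)² = 7² = 49)
I = 1/40 (I = 1/(-9/1 + 49) = 1/(-9*1 + 49) = 1/(-9 + 49) = 1/40 ≈ 0.025000)
I³ = (1/40)³ = 1/64000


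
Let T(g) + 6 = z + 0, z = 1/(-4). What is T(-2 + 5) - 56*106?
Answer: -23769/4 ≈ -5942.3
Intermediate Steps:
z = -¼ ≈ -0.25000
T(g) = -25/4 (T(g) = -6 + (-¼ + 0) = -6 - ¼ = -25/4)
T(-2 + 5) - 56*106 = -25/4 - 56*106 = -25/4 - 5936 = -23769/4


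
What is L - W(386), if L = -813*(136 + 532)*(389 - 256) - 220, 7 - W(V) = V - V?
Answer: -72230399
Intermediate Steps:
W(V) = 7 (W(V) = 7 - (V - V) = 7 - 1*0 = 7 + 0 = 7)
L = -72230392 (L = -543084*133 - 220 = -813*88844 - 220 = -72230172 - 220 = -72230392)
L - W(386) = -72230392 - 1*7 = -72230392 - 7 = -72230399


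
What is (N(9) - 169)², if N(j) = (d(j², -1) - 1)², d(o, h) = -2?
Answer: 25600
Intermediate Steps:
N(j) = 9 (N(j) = (-2 - 1)² = (-3)² = 9)
(N(9) - 169)² = (9 - 169)² = (-160)² = 25600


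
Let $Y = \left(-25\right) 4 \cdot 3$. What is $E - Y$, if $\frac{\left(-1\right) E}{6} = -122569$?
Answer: $735714$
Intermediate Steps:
$E = 735414$ ($E = \left(-6\right) \left(-122569\right) = 735414$)
$Y = -300$ ($Y = \left(-100\right) 3 = -300$)
$E - Y = 735414 - -300 = 735414 + 300 = 735714$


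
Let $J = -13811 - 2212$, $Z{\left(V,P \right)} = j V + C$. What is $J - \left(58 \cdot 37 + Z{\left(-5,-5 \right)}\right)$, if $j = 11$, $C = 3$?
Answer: $-18117$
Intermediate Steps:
$Z{\left(V,P \right)} = 3 + 11 V$ ($Z{\left(V,P \right)} = 11 V + 3 = 3 + 11 V$)
$J = -16023$
$J - \left(58 \cdot 37 + Z{\left(-5,-5 \right)}\right) = -16023 - \left(58 \cdot 37 + \left(3 + 11 \left(-5\right)\right)\right) = -16023 - \left(2146 + \left(3 - 55\right)\right) = -16023 - \left(2146 - 52\right) = -16023 - 2094 = -18117$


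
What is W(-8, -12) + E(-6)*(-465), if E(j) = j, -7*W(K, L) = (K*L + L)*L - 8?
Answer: 20546/7 ≈ 2935.1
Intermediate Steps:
W(K, L) = 8/7 - L*(L + K*L)/7 (W(K, L) = -((K*L + L)*L - 8)/7 = -((L + K*L)*L - 8)/7 = -(L*(L + K*L) - 8)/7 = -(-8 + L*(L + K*L))/7 = 8/7 - L*(L + K*L)/7)
W(-8, -12) + E(-6)*(-465) = (8/7 - ⅐*(-12)² - ⅐*(-8)*(-12)²) - 6*(-465) = (8/7 - ⅐*144 - ⅐*(-8)*144) + 2790 = (8/7 - 144/7 + 1152/7) + 2790 = 1016/7 + 2790 = 20546/7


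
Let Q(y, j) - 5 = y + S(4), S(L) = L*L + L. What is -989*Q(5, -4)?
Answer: -29670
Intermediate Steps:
S(L) = L + L² (S(L) = L² + L = L + L²)
Q(y, j) = 25 + y (Q(y, j) = 5 + (y + 4*(1 + 4)) = 5 + (y + 4*5) = 5 + (y + 20) = 5 + (20 + y) = 25 + y)
-989*Q(5, -4) = -989*(25 + 5) = -989*30 = -29670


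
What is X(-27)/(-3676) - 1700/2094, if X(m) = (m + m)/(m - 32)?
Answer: -92203969/113538774 ≈ -0.81209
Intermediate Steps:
X(m) = 2*m/(-32 + m) (X(m) = (2*m)/(-32 + m) = 2*m/(-32 + m))
X(-27)/(-3676) - 1700/2094 = (2*(-27)/(-32 - 27))/(-3676) - 1700/2094 = (2*(-27)/(-59))*(-1/3676) - 1700*1/2094 = (2*(-27)*(-1/59))*(-1/3676) - 850/1047 = (54/59)*(-1/3676) - 850/1047 = -27/108442 - 850/1047 = -92203969/113538774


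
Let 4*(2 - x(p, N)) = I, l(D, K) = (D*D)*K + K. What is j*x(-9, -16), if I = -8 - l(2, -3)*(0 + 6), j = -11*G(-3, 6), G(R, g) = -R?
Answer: 1221/2 ≈ 610.50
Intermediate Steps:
l(D, K) = K + K*D² (l(D, K) = D²*K + K = K*D² + K = K + K*D²)
j = -33 (j = -(-11)*(-3) = -11*3 = -33)
I = 82 (I = -8 - (-3*(1 + 2²))*(0 + 6) = -8 - (-3*(1 + 4))*6 = -8 - (-3*5)*6 = -8 - (-15)*6 = -8 - 1*(-90) = -8 + 90 = 82)
x(p, N) = -37/2 (x(p, N) = 2 - ¼*82 = 2 - 41/2 = -37/2)
j*x(-9, -16) = -33*(-37/2) = 1221/2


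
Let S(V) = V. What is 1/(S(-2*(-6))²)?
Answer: 1/144 ≈ 0.0069444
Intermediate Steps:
1/(S(-2*(-6))²) = 1/((-2*(-6))²) = 1/(12²) = 1/144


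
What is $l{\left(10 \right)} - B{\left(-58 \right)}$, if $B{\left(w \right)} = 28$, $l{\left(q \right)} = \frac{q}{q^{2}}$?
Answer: $- \frac{279}{10} \approx -27.9$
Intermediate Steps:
$l{\left(q \right)} = \frac{1}{q}$ ($l{\left(q \right)} = \frac{q}{q^{2}} = \frac{1}{q}$)
$l{\left(10 \right)} - B{\left(-58 \right)} = \frac{1}{10} - 28 = - \frac{279}{10}$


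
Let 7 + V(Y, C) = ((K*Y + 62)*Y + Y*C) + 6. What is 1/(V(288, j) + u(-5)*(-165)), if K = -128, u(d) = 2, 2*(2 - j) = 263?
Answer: -1/10636603 ≈ -9.4015e-8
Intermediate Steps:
j = -259/2 (j = 2 - ½*263 = 2 - 263/2 = -259/2 ≈ -129.50)
V(Y, C) = -1 + C*Y + Y*(62 - 128*Y) (V(Y, C) = -7 + (((-128*Y + 62)*Y + Y*C) + 6) = -7 + (((62 - 128*Y)*Y + C*Y) + 6) = -7 + ((Y*(62 - 128*Y) + C*Y) + 6) = -7 + ((C*Y + Y*(62 - 128*Y)) + 6) = -7 + (6 + C*Y + Y*(62 - 128*Y)) = -1 + C*Y + Y*(62 - 128*Y))
1/(V(288, j) + u(-5)*(-165)) = 1/((-1 - 128*288² + 62*288 - 259/2*288) + 2*(-165)) = 1/((-1 - 128*82944 + 17856 - 37296) - 330) = 1/((-1 - 10616832 + 17856 - 37296) - 330) = 1/(-10636273 - 330) = 1/(-10636603) = -1/10636603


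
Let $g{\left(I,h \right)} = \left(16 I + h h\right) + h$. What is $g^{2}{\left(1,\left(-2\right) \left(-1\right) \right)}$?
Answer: $484$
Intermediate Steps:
$g{\left(I,h \right)} = h + h^{2} + 16 I$ ($g{\left(I,h \right)} = \left(16 I + h^{2}\right) + h = \left(h^{2} + 16 I\right) + h = h + h^{2} + 16 I$)
$g^{2}{\left(1,\left(-2\right) \left(-1\right) \right)} = \left(\left(-2\right) \left(-1\right) + \left(\left(-2\right) \left(-1\right)\right)^{2} + 16 \cdot 1\right)^{2} = \left(2 + 2^{2} + 16\right)^{2} = \left(2 + 4 + 16\right)^{2} = 22^{2} = 484$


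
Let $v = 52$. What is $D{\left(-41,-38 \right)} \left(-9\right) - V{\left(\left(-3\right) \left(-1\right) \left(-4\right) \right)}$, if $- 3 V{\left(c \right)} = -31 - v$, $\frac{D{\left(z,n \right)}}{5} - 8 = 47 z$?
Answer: $\frac{258982}{3} \approx 86327.0$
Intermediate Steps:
$D{\left(z,n \right)} = 40 + 235 z$ ($D{\left(z,n \right)} = 40 + 5 \cdot 47 z = 40 + 235 z$)
$V{\left(c \right)} = \frac{83}{3}$ ($V{\left(c \right)} = - \frac{-31 - 52}{3} = \left(- \frac{1}{3}\right) \left(-83\right) = \frac{83}{3}$)
$D{\left(-41,-38 \right)} \left(-9\right) - V{\left(\left(-3\right) \left(-1\right) \left(-4\right) \right)} = \left(40 + 235 \left(-41\right)\right) \left(-9\right) - \frac{83}{3} = \left(40 - 9635\right) \left(-9\right) - \frac{83}{3} = \left(-9595\right) \left(-9\right) - \frac{83}{3} = 86355 - \frac{83}{3} = \frac{258982}{3}$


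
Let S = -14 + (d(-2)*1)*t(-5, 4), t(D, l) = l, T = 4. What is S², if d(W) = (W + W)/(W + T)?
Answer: 484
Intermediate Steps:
d(W) = 2*W/(4 + W) (d(W) = (W + W)/(W + 4) = (2*W)/(4 + W) = 2*W/(4 + W))
S = -22 (S = -14 + ((2*(-2)/(4 - 2))*1)*4 = -14 + ((2*(-2)/2)*1)*4 = -14 + ((2*(-2)*(½))*1)*4 = -14 - 2*1*4 = -14 - 2*4 = -14 - 8 = -22)
S² = (-22)² = 484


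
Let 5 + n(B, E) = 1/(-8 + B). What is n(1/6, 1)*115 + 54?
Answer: -25177/47 ≈ -535.68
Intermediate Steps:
n(B, E) = -5 + 1/(-8 + B)
n(1/6, 1)*115 + 54 = ((41 - 5/6)/(-8 + 1/6))*115 + 54 = ((41 - 5/6)/(-8 + 1*(1/6)))*115 + 54 = ((41 - 5*1/6)/(-8 + 1/6))*115 + 54 = ((41 - 5/6)/(-47/6))*115 + 54 = -6/47*241/6*115 + 54 = -241/47*115 + 54 = -27715/47 + 54 = -25177/47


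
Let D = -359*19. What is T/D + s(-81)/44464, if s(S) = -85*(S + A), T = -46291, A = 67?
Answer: 147600001/21663496 ≈ 6.8133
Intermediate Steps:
s(S) = -5695 - 85*S (s(S) = -85*(S + 67) = -85*(67 + S) = -5695 - 85*S)
D = -6821
T/D + s(-81)/44464 = -46291/(-6821) + (-5695 - 85*(-81))/44464 = -46291*(-1/6821) + (-5695 + 6885)*(1/44464) = 46291/6821 + 1190*(1/44464) = 46291/6821 + 85/3176 = 147600001/21663496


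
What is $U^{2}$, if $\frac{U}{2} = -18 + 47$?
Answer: $3364$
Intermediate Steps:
$U = 58$ ($U = 2 \left(-18 + 47\right) = 2 \cdot 29 = 58$)
$U^{2} = 58^{2} = 3364$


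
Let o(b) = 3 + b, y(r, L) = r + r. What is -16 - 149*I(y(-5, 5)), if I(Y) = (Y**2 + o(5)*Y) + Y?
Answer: -1506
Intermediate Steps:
y(r, L) = 2*r
I(Y) = Y**2 + 9*Y (I(Y) = (Y**2 + (3 + 5)*Y) + Y = (Y**2 + 8*Y) + Y = Y**2 + 9*Y)
-16 - 149*I(y(-5, 5)) = -16 - 149*2*(-5)*(9 + 2*(-5)) = -16 - (-1490)*(9 - 10) = -16 - (-1490)*(-1) = -16 - 149*10 = -16 - 1490 = -1506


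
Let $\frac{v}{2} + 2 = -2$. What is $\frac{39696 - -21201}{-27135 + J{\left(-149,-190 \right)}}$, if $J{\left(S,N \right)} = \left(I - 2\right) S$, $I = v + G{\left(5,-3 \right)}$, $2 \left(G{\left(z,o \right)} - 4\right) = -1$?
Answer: $- \frac{121794}{52333} \approx -2.3273$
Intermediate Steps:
$v = -8$ ($v = -4 + 2 \left(-2\right) = -4 - 4 = -8$)
$G{\left(z,o \right)} = \frac{7}{2}$ ($G{\left(z,o \right)} = 4 + \frac{1}{2} \left(-1\right) = 4 - \frac{1}{2} = \frac{7}{2}$)
$I = - \frac{9}{2}$ ($I = -8 + \frac{7}{2} = - \frac{9}{2} \approx -4.5$)
$J{\left(S,N \right)} = - \frac{13 S}{2}$ ($J{\left(S,N \right)} = \left(- \frac{9}{2} - 2\right) S = - \frac{13 S}{2}$)
$\frac{39696 - -21201}{-27135 + J{\left(-149,-190 \right)}} = \frac{39696 - -21201}{-27135 - - \frac{1937}{2}} = \frac{39696 + 21201}{-27135 + \frac{1937}{2}} = \frac{60897}{- \frac{52333}{2}} = 60897 \left(- \frac{2}{52333}\right) = - \frac{121794}{52333}$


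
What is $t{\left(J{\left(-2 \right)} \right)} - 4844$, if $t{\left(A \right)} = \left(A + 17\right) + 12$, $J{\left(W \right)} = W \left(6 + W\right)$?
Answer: $-4823$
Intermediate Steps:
$t{\left(A \right)} = 29 + A$ ($t{\left(A \right)} = \left(17 + A\right) + 12 = 29 + A$)
$t{\left(J{\left(-2 \right)} \right)} - 4844 = \left(29 - 2 \left(6 - 2\right)\right) - 4844 = \left(29 - 8\right) - 4844 = 21 - 4844 = -4823$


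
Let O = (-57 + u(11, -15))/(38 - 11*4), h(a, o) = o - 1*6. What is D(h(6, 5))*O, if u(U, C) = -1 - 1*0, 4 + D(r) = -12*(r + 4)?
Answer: -1160/3 ≈ -386.67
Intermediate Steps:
h(a, o) = -6 + o (h(a, o) = o - 6 = -6 + o)
D(r) = -52 - 12*r (D(r) = -4 - 12*(r + 4) = -4 - 12*(4 + r) = -4 + (-48 - 12*r) = -52 - 12*r)
u(U, C) = -1 (u(U, C) = -1 + 0 = -1)
O = 29/3 (O = (-57 - 1)/(38 - 11*4) = -58/(38 - 44) = -58/(-6) = -58*(-1/6) = 29/3 ≈ 9.6667)
D(h(6, 5))*O = (-52 - 12*(-6 + 5))*(29/3) = (-52 - 12*(-1))*(29/3) = (-52 + 12)*(29/3) = -40*29/3 = -1160/3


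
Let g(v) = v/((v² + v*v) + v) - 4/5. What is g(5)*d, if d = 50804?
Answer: -1981356/55 ≈ -36025.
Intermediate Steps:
g(v) = -⅘ + v/(v + 2*v²) (g(v) = v/((v² + v²) + v) - 4*⅕ = v/(2*v² + v) - ⅘ = v/(v + 2*v²) - ⅘ = -⅘ + v/(v + 2*v²))
g(5)*d = ((1 - 8*5)/(5*(1 + 2*5)))*50804 = ((1 - 40)/(5*(1 + 10)))*50804 = ((⅕)*(-39)/11)*50804 = ((⅕)*(1/11)*(-39))*50804 = -39/55*50804 = -1981356/55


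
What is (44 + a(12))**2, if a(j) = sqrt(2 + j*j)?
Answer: (44 + sqrt(146))**2 ≈ 3145.3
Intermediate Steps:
a(j) = sqrt(2 + j**2)
(44 + a(12))**2 = (44 + sqrt(2 + 12**2))**2 = (44 + sqrt(2 + 144))**2 = (44 + sqrt(146))**2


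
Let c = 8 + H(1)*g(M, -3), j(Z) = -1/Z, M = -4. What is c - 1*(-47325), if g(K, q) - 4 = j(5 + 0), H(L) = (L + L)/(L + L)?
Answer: 236684/5 ≈ 47337.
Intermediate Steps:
H(L) = 1 (H(L) = (2*L)/((2*L)) = (2*L)*(1/(2*L)) = 1)
g(K, q) = 19/5 (g(K, q) = 4 - 1/(5 + 0) = 4 - 1/5 = 4 - 1*⅕ = 4 - ⅕ = 19/5)
c = 59/5 (c = 8 + 1*(19/5) = 8 + 19/5 = 59/5 ≈ 11.800)
c - 1*(-47325) = 59/5 - 1*(-47325) = 59/5 + 47325 = 236684/5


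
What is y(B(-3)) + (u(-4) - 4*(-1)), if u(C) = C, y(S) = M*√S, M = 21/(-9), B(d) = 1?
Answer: -7/3 ≈ -2.3333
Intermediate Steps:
M = -7/3 (M = 21*(-⅑) = -7/3 ≈ -2.3333)
y(S) = -7*√S/3
y(B(-3)) + (u(-4) - 4*(-1)) = -7*√1/3 + (-4 - 4*(-1)) = -7/3*1 + (-4 + 4) = -7/3 + 0 = -7/3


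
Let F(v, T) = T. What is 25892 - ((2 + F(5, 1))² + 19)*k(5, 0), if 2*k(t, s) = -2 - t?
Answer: 25990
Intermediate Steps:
k(t, s) = -1 - t/2 (k(t, s) = (-2 - t)/2 = -1 - t/2)
25892 - ((2 + F(5, 1))² + 19)*k(5, 0) = 25892 - ((2 + 1)² + 19)*(-1 - ½*5) = 25892 - (3² + 19)*(-1 - 5/2) = 25892 - (9 + 19)*(-7)/2 = 25892 - 28*(-7)/2 = 25892 - 1*(-98) = 25892 + 98 = 25990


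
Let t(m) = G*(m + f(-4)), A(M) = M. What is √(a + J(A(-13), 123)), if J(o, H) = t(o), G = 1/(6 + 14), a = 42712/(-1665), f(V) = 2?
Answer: 47*I*√14615/1110 ≈ 5.1189*I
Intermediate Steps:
a = -42712/1665 (a = 42712*(-1/1665) = -42712/1665 ≈ -25.653)
G = 1/20 ≈ 0.050000
t(m) = ⅒ + m/20 (t(m) = (m + 2)/20 = (2 + m)/20 = ⅒ + m/20)
J(o, H) = ⅒ + o/20
√(a + J(A(-13), 123)) = √(-42712/1665 + (⅒ + (1/20)*(-13))) = √(-42712/1665 + (⅒ - 13/20)) = √(-42712/1665 - 11/20) = √(-174511/6660) = 47*I*√14615/1110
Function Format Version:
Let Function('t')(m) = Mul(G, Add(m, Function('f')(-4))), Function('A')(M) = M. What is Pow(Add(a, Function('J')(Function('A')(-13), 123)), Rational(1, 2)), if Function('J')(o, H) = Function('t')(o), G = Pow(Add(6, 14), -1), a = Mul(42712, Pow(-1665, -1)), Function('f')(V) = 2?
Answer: Mul(Rational(47, 1110), I, Pow(14615, Rational(1, 2))) ≈ Mul(5.1189, I)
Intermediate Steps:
a = Rational(-42712, 1665) (a = Mul(42712, Rational(-1, 1665)) = Rational(-42712, 1665) ≈ -25.653)
G = Rational(1, 20) (G = Pow(20, -1) = Rational(1, 20) ≈ 0.050000)
Function('t')(m) = Add(Rational(1, 10), Mul(Rational(1, 20), m)) (Function('t')(m) = Mul(Rational(1, 20), Add(m, 2)) = Mul(Rational(1, 20), Add(2, m)) = Add(Rational(1, 10), Mul(Rational(1, 20), m)))
Function('J')(o, H) = Add(Rational(1, 10), Mul(Rational(1, 20), o))
Pow(Add(a, Function('J')(Function('A')(-13), 123)), Rational(1, 2)) = Pow(Add(Rational(-42712, 1665), Add(Rational(1, 10), Mul(Rational(1, 20), -13))), Rational(1, 2)) = Pow(Add(Rational(-42712, 1665), Add(Rational(1, 10), Rational(-13, 20))), Rational(1, 2)) = Pow(Add(Rational(-42712, 1665), Rational(-11, 20)), Rational(1, 2)) = Pow(Rational(-174511, 6660), Rational(1, 2)) = Mul(Rational(47, 1110), I, Pow(14615, Rational(1, 2)))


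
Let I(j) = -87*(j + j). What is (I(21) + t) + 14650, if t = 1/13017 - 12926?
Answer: -25122809/13017 ≈ -1930.0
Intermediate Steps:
I(j) = -174*j
t = -168257741/13017 (t = 1/13017 - 12926 = -168257741/13017 ≈ -12926.)
(I(21) + t) + 14650 = (-174*21 - 168257741/13017) + 14650 = (-3654 - 168257741/13017) + 14650 = -215821859/13017 + 14650 = -25122809/13017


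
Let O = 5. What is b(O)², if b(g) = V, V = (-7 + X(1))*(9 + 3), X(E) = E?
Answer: 5184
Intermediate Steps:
V = -72 (V = (-7 + 1)*(9 + 3) = -6*12 = -72)
b(g) = -72
b(O)² = (-72)² = 5184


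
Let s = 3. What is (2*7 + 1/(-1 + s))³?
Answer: 24389/8 ≈ 3048.6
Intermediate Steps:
(2*7 + 1/(-1 + s))³ = (2*7 + 1/(-1 + 3))³ = (14 + 1/2)³ = (14 + ½)³ = (29/2)³ = 24389/8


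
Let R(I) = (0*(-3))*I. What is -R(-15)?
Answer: 0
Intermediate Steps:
R(I) = 0 (R(I) = 0*I = 0)
-R(-15) = -1*0 = 0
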